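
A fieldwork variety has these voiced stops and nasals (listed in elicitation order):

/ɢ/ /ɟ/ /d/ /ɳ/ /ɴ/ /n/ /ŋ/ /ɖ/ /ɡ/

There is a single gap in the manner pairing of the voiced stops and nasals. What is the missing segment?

Oral stop: /d/ (alveolar), /ɖ/ (retroflex), /ɟ/ (palatal), /ɡ/ (velar), /ɢ/ (uvular).
Nasal: /n/ (alveolar), /ɳ/ (retroflex), /ŋ/ (velar), /ɴ/ (uvular).
The palatal row has no nasal member, so the gap is the palatal nasal /ɲ/.

/ɲ/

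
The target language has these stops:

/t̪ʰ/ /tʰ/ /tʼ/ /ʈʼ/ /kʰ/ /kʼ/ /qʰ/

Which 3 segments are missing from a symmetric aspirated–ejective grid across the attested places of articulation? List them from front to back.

/t̪ʼ/, /ʈʰ/, /qʼ/

dental: aspirated /t̪ʰ/, ejective —.
alveolar: aspirated /tʰ/, ejective /tʼ/.
retroflex: aspirated —, ejective /ʈʼ/.
velar: aspirated /kʰ/, ejective /kʼ/.
uvular: aspirated /qʰ/, ejective —.
Gaps, from front to back: dental lacks ejective (/t̪ʼ/); retroflex lacks aspirated (/ʈʰ/); uvular lacks ejective (/qʼ/).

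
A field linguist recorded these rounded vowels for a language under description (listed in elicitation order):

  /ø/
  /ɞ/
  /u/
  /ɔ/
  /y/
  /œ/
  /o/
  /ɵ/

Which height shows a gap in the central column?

height            front     central   back    
high              y         —         u       
high-mid          ø         ɵ         o       
low-mid           œ         ɞ         ɔ       
Every height has a central member except high, where /ʉ/ would be expected.

high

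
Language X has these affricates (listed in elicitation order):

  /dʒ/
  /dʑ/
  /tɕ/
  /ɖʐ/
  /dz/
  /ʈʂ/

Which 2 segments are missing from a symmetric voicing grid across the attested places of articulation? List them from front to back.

/ts/, /tʃ/

place of articulation  voiceless  voiced  
alveolar          —         dz      
postalveolar      —         dʒ      
retroflex         ʈʂ        ɖʐ      
alveolo-palatal   tɕ        dʑ      
Gaps, from front to back: alveolar lacks voiceless (/ts/); postalveolar lacks voiceless (/tʃ/).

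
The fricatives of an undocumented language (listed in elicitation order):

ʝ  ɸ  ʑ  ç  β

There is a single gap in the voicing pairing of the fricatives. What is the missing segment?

/ɕ/

Voiceless: /ɸ/ (bilabial), /ç/ (palatal).
Voiced: /β/ (bilabial), /ʑ/ (alveolo-palatal), /ʝ/ (palatal).
The alveolo-palatal row has no voiceless member, so the gap is the voiceless alveolo-palatal fricative /ɕ/.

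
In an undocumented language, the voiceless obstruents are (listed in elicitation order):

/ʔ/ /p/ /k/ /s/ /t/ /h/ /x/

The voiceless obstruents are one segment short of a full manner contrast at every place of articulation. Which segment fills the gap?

/ɸ/

bilabial: stop /p/, fricative —.
alveolar: stop /t/, fricative /s/.
velar: stop /k/, fricative /x/.
glottal: stop /ʔ/, fricative /h/.
The bilabial row has no fricative member, so the gap is the bilabial fricative /ɸ/.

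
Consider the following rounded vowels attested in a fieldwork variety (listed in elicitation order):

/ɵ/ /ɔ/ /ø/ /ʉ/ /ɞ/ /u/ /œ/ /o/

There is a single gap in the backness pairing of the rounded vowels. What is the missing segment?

height            front     central   back    
high              —         ʉ         u       
high-mid          ø         ɵ         o       
low-mid           œ         ɞ         ɔ       
The high row has no front member, so the gap is the high front rounded vowel /y/.

/y/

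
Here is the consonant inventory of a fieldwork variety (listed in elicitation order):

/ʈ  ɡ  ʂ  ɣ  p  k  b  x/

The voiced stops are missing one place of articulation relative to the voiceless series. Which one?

Voiceless: /p/ (bilabial), /ʈ/ (retroflex), /k/ (velar).
Voiced: /b/ (bilabial), /ɡ/ (velar).
Every place of articulation has a voiced member except retroflex, where /ɖ/ would be expected.

retroflex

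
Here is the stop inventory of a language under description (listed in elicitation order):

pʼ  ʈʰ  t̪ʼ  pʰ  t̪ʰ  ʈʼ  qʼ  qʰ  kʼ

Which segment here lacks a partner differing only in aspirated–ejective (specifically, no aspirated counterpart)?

/kʼ/

Bilabial: /pʰ/ ~ /pʼ/
Dental: /t̪ʰ/ ~ /t̪ʼ/
Retroflex: /ʈʰ/ ~ /ʈʼ/
Uvular: /qʰ/ ~ /qʼ/
Velar: only /kʼ/ (ejective); no aspirated partner.
So /kʼ/ is the unpaired segment.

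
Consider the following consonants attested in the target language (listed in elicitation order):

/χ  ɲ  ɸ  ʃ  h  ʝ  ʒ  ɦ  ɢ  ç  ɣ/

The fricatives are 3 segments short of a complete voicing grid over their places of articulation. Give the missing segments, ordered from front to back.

place of articulation  voiceless  voiced  
bilabial          ɸ         —       
postalveolar      ʃ         ʒ       
palatal           ç         ʝ       
velar             —         ɣ       
uvular            χ         —       
glottal           h         ɦ       
Gaps, from front to back: bilabial lacks voiced (/β/); velar lacks voiceless (/x/); uvular lacks voiced (/ʁ/).

/β/, /x/, /ʁ/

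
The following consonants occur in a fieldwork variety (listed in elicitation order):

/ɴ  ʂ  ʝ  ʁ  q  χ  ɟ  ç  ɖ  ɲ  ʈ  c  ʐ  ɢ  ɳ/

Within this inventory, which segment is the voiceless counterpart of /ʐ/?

/ʐ/ is a voiced retroflex fricative.
The voiceless counterpart is a voiceless retroflex fricative — in this inventory, /ʂ/.

/ʂ/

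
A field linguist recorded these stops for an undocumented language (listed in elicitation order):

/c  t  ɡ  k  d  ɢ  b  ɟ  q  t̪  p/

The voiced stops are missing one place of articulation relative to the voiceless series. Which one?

Voiceless: /p/ (bilabial), /t̪/ (dental), /t/ (alveolar), /c/ (palatal), /k/ (velar), /q/ (uvular).
Voiced: /b/ (bilabial), /d/ (alveolar), /ɟ/ (palatal), /ɡ/ (velar), /ɢ/ (uvular).
Every place of articulation has a voiced member except dental, where /d̪/ would be expected.

dental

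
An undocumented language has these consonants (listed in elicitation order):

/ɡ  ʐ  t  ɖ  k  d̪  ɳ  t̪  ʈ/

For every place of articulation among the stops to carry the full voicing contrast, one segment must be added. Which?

Voiceless: /t̪/ (dental), /t/ (alveolar), /ʈ/ (retroflex), /k/ (velar).
Voiced: /d̪/ (dental), /ɖ/ (retroflex), /ɡ/ (velar).
The alveolar row has no voiced member, so the gap is the voiced alveolar stop /d/.

/d/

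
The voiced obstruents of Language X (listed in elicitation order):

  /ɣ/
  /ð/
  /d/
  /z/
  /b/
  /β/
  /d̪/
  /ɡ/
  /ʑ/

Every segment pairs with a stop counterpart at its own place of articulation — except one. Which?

/ʑ/

Bilabial: /b/ ~ /β/
Dental: /d̪/ ~ /ð/
Alveolar: /d/ ~ /z/
Velar: /ɡ/ ~ /ɣ/
Alveolo-palatal: only /ʑ/ (fricative); no stop partner.
So /ʑ/ is the unpaired segment.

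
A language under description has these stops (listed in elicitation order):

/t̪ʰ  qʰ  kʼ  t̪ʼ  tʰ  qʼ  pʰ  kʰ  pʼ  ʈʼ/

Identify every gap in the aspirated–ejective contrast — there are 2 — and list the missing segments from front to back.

/tʼ/, /ʈʰ/

bilabial: aspirated /pʰ/, ejective /pʼ/.
dental: aspirated /t̪ʰ/, ejective /t̪ʼ/.
alveolar: aspirated /tʰ/, ejective —.
retroflex: aspirated —, ejective /ʈʼ/.
velar: aspirated /kʰ/, ejective /kʼ/.
uvular: aspirated /qʰ/, ejective /qʼ/.
Gaps, from front to back: alveolar lacks ejective (/tʼ/); retroflex lacks aspirated (/ʈʰ/).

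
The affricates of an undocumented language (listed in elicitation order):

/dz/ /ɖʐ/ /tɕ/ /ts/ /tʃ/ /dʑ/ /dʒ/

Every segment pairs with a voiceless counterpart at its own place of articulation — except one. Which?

Alveolar: /ts/ ~ /dz/
Postalveolar: /tʃ/ ~ /dʒ/
Alveolo-palatal: /tɕ/ ~ /dʑ/
Retroflex: only /ɖʐ/ (voiced); no voiceless partner.
So /ɖʐ/ is the unpaired segment.

/ɖʐ/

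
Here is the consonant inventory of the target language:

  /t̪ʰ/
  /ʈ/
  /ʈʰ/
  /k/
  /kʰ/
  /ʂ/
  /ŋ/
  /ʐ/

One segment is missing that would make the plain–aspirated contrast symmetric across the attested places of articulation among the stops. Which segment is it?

/t̪/

dental: plain —, aspirated /t̪ʰ/.
retroflex: plain /ʈ/, aspirated /ʈʰ/.
velar: plain /k/, aspirated /kʰ/.
The dental row has no plain member, so the gap is the plain dental stop /t̪/.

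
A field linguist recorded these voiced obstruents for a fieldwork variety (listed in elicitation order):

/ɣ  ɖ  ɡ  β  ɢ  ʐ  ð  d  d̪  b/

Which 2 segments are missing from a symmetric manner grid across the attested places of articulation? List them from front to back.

Stop: /b/ (bilabial), /d̪/ (dental), /d/ (alveolar), /ɖ/ (retroflex), /ɡ/ (velar), /ɢ/ (uvular).
Fricative: /β/ (bilabial), /ð/ (dental), /ʐ/ (retroflex), /ɣ/ (velar).
Gaps, from front to back: alveolar lacks fricative (/z/); uvular lacks fricative (/ʁ/).

/z/, /ʁ/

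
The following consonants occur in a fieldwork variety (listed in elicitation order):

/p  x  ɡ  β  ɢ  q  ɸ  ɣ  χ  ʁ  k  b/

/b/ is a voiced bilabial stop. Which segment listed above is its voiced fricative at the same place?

The voiced fricative at the same place is a voiced bilabial fricative — in this inventory, /β/.

/β/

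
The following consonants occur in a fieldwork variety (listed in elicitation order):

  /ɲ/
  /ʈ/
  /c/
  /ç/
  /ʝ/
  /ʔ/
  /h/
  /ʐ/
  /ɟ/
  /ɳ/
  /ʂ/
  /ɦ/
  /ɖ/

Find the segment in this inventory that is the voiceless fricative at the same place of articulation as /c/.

/c/ is a voiceless palatal stop.
The voiceless fricative at the same place is a voiceless palatal fricative — in this inventory, /ç/.

/ç/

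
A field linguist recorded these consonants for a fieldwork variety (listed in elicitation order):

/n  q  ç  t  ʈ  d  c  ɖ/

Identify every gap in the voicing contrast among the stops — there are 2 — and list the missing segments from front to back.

place of articulation  voiceless  voiced  
alveolar          t         d       
retroflex         ʈ         ɖ       
palatal           c         —       
uvular            q         —       
Gaps, from front to back: palatal lacks voiced (/ɟ/); uvular lacks voiced (/ɢ/).

/ɟ/, /ɢ/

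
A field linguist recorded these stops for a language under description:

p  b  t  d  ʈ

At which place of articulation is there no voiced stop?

place of articulation  voiceless  voiced  
bilabial          p         b       
alveolar          t         d       
retroflex         ʈ         —       
Every place of articulation has a voiced member except retroflex, where /ɖ/ would be expected.

retroflex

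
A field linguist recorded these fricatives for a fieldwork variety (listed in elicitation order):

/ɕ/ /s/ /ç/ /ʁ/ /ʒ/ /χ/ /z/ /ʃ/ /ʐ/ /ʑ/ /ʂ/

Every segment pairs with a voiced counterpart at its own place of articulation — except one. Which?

/ç/

Alveolar: /s/ ~ /z/
Postalveolar: /ʃ/ ~ /ʒ/
Retroflex: /ʂ/ ~ /ʐ/
Alveolo-palatal: /ɕ/ ~ /ʑ/
Uvular: /χ/ ~ /ʁ/
Palatal: only /ç/ (voiceless); no voiced partner.
So /ç/ is the unpaired segment.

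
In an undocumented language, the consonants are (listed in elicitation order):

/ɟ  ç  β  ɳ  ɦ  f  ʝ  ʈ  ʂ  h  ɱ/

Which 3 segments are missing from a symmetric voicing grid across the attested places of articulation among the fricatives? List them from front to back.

/ɸ/, /v/, /ʐ/

bilabial: voiceless —, voiced /β/.
labiodental: voiceless /f/, voiced —.
retroflex: voiceless /ʂ/, voiced —.
palatal: voiceless /ç/, voiced /ʝ/.
glottal: voiceless /h/, voiced /ɦ/.
Gaps, from front to back: bilabial lacks voiceless (/ɸ/); labiodental lacks voiced (/v/); retroflex lacks voiced (/ʐ/).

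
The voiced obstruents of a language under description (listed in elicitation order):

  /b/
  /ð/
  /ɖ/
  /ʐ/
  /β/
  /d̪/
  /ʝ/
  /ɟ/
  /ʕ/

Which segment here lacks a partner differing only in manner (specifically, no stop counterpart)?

/ʕ/

Bilabial: /b/ ~ /β/
Dental: /d̪/ ~ /ð/
Retroflex: /ɖ/ ~ /ʐ/
Palatal: /ɟ/ ~ /ʝ/
Pharyngeal: only /ʕ/ (fricative); no stop partner.
So /ʕ/ is the unpaired segment.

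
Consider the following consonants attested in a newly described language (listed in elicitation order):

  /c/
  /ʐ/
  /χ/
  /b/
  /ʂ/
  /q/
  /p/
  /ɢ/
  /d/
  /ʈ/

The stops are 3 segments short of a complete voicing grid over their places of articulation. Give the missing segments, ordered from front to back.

Voiceless: /p/ (bilabial), /ʈ/ (retroflex), /c/ (palatal), /q/ (uvular).
Voiced: /b/ (bilabial), /d/ (alveolar), /ɢ/ (uvular).
Gaps, from front to back: alveolar lacks voiceless (/t/); retroflex lacks voiced (/ɖ/); palatal lacks voiced (/ɟ/).

/t/, /ɖ/, /ɟ/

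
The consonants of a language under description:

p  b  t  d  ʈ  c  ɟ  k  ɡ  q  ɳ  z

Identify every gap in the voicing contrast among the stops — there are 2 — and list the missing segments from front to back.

bilabial: voiceless /p/, voiced /b/.
alveolar: voiceless /t/, voiced /d/.
retroflex: voiceless /ʈ/, voiced —.
palatal: voiceless /c/, voiced /ɟ/.
velar: voiceless /k/, voiced /ɡ/.
uvular: voiceless /q/, voiced —.
Gaps, from front to back: retroflex lacks voiced (/ɖ/); uvular lacks voiced (/ɢ/).

/ɖ/, /ɢ/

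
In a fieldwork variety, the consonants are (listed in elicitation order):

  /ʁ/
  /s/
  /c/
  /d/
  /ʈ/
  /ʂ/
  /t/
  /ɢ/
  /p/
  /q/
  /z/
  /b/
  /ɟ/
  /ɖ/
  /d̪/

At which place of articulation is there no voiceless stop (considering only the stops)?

dental

place of articulation  voiceless  voiced  
bilabial          p         b       
dental            —         d̪      
alveolar          t         d       
retroflex         ʈ         ɖ       
palatal           c         ɟ       
uvular            q         ɢ       
Every place of articulation has a voiceless member except dental, where /t̪/ would be expected.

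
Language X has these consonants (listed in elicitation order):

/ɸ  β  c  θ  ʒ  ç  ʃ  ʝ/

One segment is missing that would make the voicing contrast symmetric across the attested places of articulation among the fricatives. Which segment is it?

bilabial: voiceless /ɸ/, voiced /β/.
dental: voiceless /θ/, voiced —.
postalveolar: voiceless /ʃ/, voiced /ʒ/.
palatal: voiceless /ç/, voiced /ʝ/.
The dental row has no voiced member, so the gap is the voiced dental fricative /ð/.

/ð/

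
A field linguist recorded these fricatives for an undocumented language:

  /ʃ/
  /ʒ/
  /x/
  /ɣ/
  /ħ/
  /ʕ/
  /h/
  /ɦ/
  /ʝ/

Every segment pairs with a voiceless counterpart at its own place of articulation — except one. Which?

/ʝ/

Postalveolar: /ʃ/ ~ /ʒ/
Velar: /x/ ~ /ɣ/
Pharyngeal: /ħ/ ~ /ʕ/
Glottal: /h/ ~ /ɦ/
Palatal: only /ʝ/ (voiced); no voiceless partner.
So /ʝ/ is the unpaired segment.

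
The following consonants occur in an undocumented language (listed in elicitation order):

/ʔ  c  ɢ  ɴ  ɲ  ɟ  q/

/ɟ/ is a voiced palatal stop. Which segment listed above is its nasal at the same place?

The nasal at the same place is a palatal nasal — in this inventory, /ɲ/.

/ɲ/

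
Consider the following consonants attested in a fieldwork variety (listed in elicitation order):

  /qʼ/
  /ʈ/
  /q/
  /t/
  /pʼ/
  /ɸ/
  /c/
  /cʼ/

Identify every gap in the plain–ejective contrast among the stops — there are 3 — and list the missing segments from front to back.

/p/, /tʼ/, /ʈʼ/

place of articulation  plain     ejective
bilabial          —         pʼ      
alveolar          t         —       
retroflex         ʈ         —       
palatal           c         cʼ      
uvular            q         qʼ      
Gaps, from front to back: bilabial lacks plain (/p/); alveolar lacks ejective (/tʼ/); retroflex lacks ejective (/ʈʼ/).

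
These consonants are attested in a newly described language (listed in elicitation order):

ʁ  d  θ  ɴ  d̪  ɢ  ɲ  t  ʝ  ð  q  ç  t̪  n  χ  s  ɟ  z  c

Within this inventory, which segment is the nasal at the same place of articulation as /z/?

/z/ is a voiced alveolar fricative.
The nasal at the same place is an alveolar nasal — in this inventory, /n/.

/n/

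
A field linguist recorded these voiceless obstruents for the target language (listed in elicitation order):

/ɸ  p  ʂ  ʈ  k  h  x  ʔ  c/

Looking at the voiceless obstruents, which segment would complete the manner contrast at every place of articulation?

place of articulation  stop      fricative
bilabial          p         ɸ       
retroflex         ʈ         ʂ       
palatal           c         —       
velar             k         x       
glottal           ʔ         h       
The palatal row has no fricative member, so the gap is the palatal fricative /ç/.

/ç/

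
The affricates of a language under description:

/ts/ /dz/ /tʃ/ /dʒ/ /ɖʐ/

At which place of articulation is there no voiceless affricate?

retroflex

alveolar: voiceless /ts/, voiced /dz/.
postalveolar: voiceless /tʃ/, voiced /dʒ/.
retroflex: voiceless —, voiced /ɖʐ/.
Every place of articulation has a voiceless member except retroflex, where /ʈʂ/ would be expected.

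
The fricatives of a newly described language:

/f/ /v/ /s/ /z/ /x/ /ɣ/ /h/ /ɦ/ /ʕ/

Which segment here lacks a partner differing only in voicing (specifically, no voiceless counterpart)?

Labiodental: /f/ ~ /v/
Alveolar: /s/ ~ /z/
Velar: /x/ ~ /ɣ/
Glottal: /h/ ~ /ɦ/
Pharyngeal: only /ʕ/ (voiced); no voiceless partner.
So /ʕ/ is the unpaired segment.

/ʕ/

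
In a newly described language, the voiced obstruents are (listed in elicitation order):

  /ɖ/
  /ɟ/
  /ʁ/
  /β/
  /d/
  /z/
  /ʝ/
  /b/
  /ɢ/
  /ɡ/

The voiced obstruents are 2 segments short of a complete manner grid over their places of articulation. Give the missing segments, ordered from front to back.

bilabial: stop /b/, fricative /β/.
alveolar: stop /d/, fricative /z/.
retroflex: stop /ɖ/, fricative —.
palatal: stop /ɟ/, fricative /ʝ/.
velar: stop /ɡ/, fricative —.
uvular: stop /ɢ/, fricative /ʁ/.
Gaps, from front to back: retroflex lacks fricative (/ʐ/); velar lacks fricative (/ɣ/).

/ʐ/, /ɣ/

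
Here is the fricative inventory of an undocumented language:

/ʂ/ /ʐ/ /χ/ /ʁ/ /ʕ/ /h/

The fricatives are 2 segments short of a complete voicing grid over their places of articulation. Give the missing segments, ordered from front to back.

Voiceless: /ʂ/ (retroflex), /χ/ (uvular), /h/ (glottal).
Voiced: /ʐ/ (retroflex), /ʁ/ (uvular), /ʕ/ (pharyngeal).
Gaps, from front to back: pharyngeal lacks voiceless (/ħ/); glottal lacks voiced (/ɦ/).

/ħ/, /ɦ/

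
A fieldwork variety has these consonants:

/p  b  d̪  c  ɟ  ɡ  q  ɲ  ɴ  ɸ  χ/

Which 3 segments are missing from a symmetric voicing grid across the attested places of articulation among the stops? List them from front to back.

Voiceless: /p/ (bilabial), /c/ (palatal), /q/ (uvular).
Voiced: /b/ (bilabial), /d̪/ (dental), /ɟ/ (palatal), /ɡ/ (velar).
Gaps, from front to back: dental lacks voiceless (/t̪/); velar lacks voiceless (/k/); uvular lacks voiced (/ɢ/).

/t̪/, /k/, /ɢ/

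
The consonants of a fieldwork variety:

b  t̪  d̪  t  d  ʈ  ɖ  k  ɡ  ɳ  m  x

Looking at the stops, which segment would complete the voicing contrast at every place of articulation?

Voiceless: /t̪/ (dental), /t/ (alveolar), /ʈ/ (retroflex), /k/ (velar).
Voiced: /b/ (bilabial), /d̪/ (dental), /d/ (alveolar), /ɖ/ (retroflex), /ɡ/ (velar).
The bilabial row has no voiceless member, so the gap is the voiceless bilabial stop /p/.

/p/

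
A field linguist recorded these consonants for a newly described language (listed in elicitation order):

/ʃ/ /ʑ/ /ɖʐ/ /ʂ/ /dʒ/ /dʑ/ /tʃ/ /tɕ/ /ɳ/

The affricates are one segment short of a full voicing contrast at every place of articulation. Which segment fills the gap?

/ʈʂ/

postalveolar: voiceless /tʃ/, voiced /dʒ/.
retroflex: voiceless —, voiced /ɖʐ/.
alveolo-palatal: voiceless /tɕ/, voiced /dʑ/.
The retroflex row has no voiceless member, so the gap is the voiceless retroflex affricate /ʈʂ/.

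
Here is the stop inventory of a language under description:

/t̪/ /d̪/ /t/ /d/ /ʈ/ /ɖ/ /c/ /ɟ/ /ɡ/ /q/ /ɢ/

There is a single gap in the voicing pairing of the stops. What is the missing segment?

place of articulation  voiceless  voiced  
dental            t̪        d̪      
alveolar          t         d       
retroflex         ʈ         ɖ       
palatal           c         ɟ       
velar             —         ɡ       
uvular            q         ɢ       
The velar row has no voiceless member, so the gap is the voiceless velar stop /k/.

/k/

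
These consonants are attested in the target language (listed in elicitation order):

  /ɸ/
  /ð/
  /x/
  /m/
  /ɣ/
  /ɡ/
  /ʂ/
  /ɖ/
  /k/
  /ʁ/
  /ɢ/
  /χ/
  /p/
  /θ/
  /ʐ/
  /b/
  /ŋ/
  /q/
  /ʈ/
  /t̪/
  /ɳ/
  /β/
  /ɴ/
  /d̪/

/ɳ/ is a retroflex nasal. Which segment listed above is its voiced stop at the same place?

/ɖ/

The voiced stop at the same place is a voiced retroflex stop — in this inventory, /ɖ/.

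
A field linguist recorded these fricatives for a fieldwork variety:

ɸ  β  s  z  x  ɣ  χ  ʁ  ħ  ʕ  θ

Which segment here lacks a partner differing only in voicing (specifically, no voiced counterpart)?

Bilabial: /ɸ/ ~ /β/
Alveolar: /s/ ~ /z/
Velar: /x/ ~ /ɣ/
Uvular: /χ/ ~ /ʁ/
Pharyngeal: /ħ/ ~ /ʕ/
Dental: only /θ/ (voiceless); no voiced partner.
So /θ/ is the unpaired segment.

/θ/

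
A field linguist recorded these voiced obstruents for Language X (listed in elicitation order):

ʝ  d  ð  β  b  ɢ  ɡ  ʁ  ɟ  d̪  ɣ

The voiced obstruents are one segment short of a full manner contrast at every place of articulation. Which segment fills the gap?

place of articulation  stop      fricative
bilabial          b         β       
dental            d̪        ð       
alveolar          d         —       
palatal           ɟ         ʝ       
velar             ɡ         ɣ       
uvular            ɢ         ʁ       
The alveolar row has no fricative member, so the gap is the alveolar fricative /z/.

/z/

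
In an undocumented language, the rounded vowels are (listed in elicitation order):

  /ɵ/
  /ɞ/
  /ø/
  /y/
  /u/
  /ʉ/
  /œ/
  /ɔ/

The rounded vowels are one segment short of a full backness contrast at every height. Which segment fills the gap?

/o/

high: front /y/, central /ʉ/, back /u/.
high-mid: front /ø/, central /ɵ/, back —.
low-mid: front /œ/, central /ɞ/, back /ɔ/.
The high-mid row has no back member, so the gap is the high-mid back rounded vowel /o/.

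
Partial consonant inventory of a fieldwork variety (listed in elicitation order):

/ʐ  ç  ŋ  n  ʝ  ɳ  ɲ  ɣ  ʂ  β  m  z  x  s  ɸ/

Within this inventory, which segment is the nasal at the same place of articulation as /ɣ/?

/ɣ/ is a voiced velar fricative.
The nasal at the same place is a velar nasal — in this inventory, /ŋ/.

/ŋ/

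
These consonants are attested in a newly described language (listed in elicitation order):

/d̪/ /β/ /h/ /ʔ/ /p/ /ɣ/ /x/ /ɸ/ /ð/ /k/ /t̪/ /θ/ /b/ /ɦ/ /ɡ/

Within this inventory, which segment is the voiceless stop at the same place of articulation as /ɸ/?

/p/

/ɸ/ is a voiceless bilabial fricative.
The voiceless stop at the same place is a voiceless bilabial stop — in this inventory, /p/.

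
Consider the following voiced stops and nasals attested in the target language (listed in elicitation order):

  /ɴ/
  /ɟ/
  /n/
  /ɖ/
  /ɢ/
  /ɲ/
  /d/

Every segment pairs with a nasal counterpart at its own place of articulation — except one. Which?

/ɖ/

Alveolar: /d/ ~ /n/
Palatal: /ɟ/ ~ /ɲ/
Uvular: /ɢ/ ~ /ɴ/
Retroflex: only /ɖ/ (oral stop); no nasal partner.
So /ɖ/ is the unpaired segment.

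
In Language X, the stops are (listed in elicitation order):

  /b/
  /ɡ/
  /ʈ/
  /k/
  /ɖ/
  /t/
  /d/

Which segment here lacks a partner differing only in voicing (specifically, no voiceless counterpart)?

/b/

Alveolar: /t/ ~ /d/
Retroflex: /ʈ/ ~ /ɖ/
Velar: /k/ ~ /ɡ/
Bilabial: only /b/ (voiced); no voiceless partner.
So /b/ is the unpaired segment.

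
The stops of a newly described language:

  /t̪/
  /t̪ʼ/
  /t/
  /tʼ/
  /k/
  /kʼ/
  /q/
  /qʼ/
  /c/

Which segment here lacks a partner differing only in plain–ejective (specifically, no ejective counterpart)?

Dental: /t̪/ ~ /t̪ʼ/
Alveolar: /t/ ~ /tʼ/
Velar: /k/ ~ /kʼ/
Uvular: /q/ ~ /qʼ/
Palatal: only /c/ (plain); no ejective partner.
So /c/ is the unpaired segment.

/c/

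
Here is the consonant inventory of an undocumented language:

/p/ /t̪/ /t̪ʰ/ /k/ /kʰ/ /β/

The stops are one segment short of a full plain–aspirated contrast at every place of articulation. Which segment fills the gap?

/pʰ/

place of articulation  plain     aspirated
bilabial          p         —       
dental            t̪        t̪ʰ     
velar             k         kʰ      
The bilabial row has no aspirated member, so the gap is the aspirated bilabial stop /pʰ/.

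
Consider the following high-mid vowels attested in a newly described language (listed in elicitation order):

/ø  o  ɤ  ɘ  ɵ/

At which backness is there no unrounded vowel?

front

backness          unrounded  rounded 
front             —         ø       
central           ɘ         ɵ       
back              ɤ         o       
Every backness has an unrounded member except front, where /e/ would be expected.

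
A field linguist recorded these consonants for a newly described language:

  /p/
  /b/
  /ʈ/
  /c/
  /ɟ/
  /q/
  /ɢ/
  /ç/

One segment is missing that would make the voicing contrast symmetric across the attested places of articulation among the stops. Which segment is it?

place of articulation  voiceless  voiced  
bilabial          p         b       
retroflex         ʈ         —       
palatal           c         ɟ       
uvular            q         ɢ       
The retroflex row has no voiced member, so the gap is the voiced retroflex stop /ɖ/.

/ɖ/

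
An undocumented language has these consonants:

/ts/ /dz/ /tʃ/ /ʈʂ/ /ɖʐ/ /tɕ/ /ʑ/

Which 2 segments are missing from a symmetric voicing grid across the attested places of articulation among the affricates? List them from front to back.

/dʒ/, /dʑ/

place of articulation  voiceless  voiced  
alveolar          ts        dz      
postalveolar      tʃ        —       
retroflex         ʈʂ        ɖʐ      
alveolo-palatal   tɕ        —       
Gaps, from front to back: postalveolar lacks voiced (/dʒ/); alveolo-palatal lacks voiced (/dʑ/).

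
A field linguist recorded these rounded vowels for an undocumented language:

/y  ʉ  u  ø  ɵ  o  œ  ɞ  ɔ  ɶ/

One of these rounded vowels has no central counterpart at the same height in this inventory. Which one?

High: /y/ ~ /ʉ/ ~ /u/
High-mid: /ø/ ~ /ɵ/ ~ /o/
Low-mid: /œ/ ~ /ɞ/ ~ /ɔ/
Low: only /ɶ/ (front); no central partner.
So /ɶ/ is the unpaired segment.

/ɶ/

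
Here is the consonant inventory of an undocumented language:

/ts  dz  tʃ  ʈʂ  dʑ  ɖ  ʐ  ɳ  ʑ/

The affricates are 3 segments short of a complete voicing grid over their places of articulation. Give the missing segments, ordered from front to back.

alveolar: voiceless /ts/, voiced /dz/.
postalveolar: voiceless /tʃ/, voiced —.
retroflex: voiceless /ʈʂ/, voiced —.
alveolo-palatal: voiceless —, voiced /dʑ/.
Gaps, from front to back: postalveolar lacks voiced (/dʒ/); retroflex lacks voiced (/ɖʐ/); alveolo-palatal lacks voiceless (/tɕ/).

/dʒ/, /ɖʐ/, /tɕ/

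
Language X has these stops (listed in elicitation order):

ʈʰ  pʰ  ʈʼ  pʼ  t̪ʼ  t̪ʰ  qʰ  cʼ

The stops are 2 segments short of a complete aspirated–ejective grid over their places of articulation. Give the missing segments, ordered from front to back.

bilabial: aspirated /pʰ/, ejective /pʼ/.
dental: aspirated /t̪ʰ/, ejective /t̪ʼ/.
retroflex: aspirated /ʈʰ/, ejective /ʈʼ/.
palatal: aspirated —, ejective /cʼ/.
uvular: aspirated /qʰ/, ejective —.
Gaps, from front to back: palatal lacks aspirated (/cʰ/); uvular lacks ejective (/qʼ/).

/cʰ/, /qʼ/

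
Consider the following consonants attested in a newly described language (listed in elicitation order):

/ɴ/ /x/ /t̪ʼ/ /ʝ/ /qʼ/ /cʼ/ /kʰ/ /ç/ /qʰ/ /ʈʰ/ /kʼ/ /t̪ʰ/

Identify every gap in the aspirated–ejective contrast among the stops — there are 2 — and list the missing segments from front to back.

dental: aspirated /t̪ʰ/, ejective /t̪ʼ/.
retroflex: aspirated /ʈʰ/, ejective —.
palatal: aspirated —, ejective /cʼ/.
velar: aspirated /kʰ/, ejective /kʼ/.
uvular: aspirated /qʰ/, ejective /qʼ/.
Gaps, from front to back: retroflex lacks ejective (/ʈʼ/); palatal lacks aspirated (/cʰ/).

/ʈʼ/, /cʰ/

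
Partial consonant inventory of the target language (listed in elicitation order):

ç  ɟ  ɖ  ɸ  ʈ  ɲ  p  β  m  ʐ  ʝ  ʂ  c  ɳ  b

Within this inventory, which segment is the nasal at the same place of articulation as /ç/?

/ɲ/

/ç/ is a voiceless palatal fricative.
The nasal at the same place is a palatal nasal — in this inventory, /ɲ/.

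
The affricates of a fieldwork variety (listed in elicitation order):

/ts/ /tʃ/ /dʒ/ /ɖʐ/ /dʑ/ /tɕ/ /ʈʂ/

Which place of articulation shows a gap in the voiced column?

alveolar: voiceless /ts/, voiced —.
postalveolar: voiceless /tʃ/, voiced /dʒ/.
retroflex: voiceless /ʈʂ/, voiced /ɖʐ/.
alveolo-palatal: voiceless /tɕ/, voiced /dʑ/.
Every place of articulation has a voiced member except alveolar, where /dz/ would be expected.

alveolar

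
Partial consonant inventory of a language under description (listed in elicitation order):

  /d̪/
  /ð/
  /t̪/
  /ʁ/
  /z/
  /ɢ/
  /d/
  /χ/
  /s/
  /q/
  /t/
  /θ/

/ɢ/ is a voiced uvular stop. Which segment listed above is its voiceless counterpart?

The voiceless counterpart is a voiceless uvular stop — in this inventory, /q/.

/q/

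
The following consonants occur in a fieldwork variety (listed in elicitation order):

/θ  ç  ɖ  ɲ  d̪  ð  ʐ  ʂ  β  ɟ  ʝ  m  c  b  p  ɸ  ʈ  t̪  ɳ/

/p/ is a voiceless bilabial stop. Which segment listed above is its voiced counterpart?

The voiced counterpart is a voiced bilabial stop — in this inventory, /b/.

/b/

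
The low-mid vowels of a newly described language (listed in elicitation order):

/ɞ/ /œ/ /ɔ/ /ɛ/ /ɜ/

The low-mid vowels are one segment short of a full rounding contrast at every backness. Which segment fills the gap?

/ʌ/

front: unrounded /ɛ/, rounded /œ/.
central: unrounded /ɜ/, rounded /ɞ/.
back: unrounded —, rounded /ɔ/.
The back row has no unrounded member, so the gap is the back unrounded vowel /ʌ/.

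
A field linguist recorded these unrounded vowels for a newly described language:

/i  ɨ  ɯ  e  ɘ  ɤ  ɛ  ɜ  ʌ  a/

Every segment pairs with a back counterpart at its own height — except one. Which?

High: /i/ ~ /ɨ/ ~ /ɯ/
High-mid: /e/ ~ /ɘ/ ~ /ɤ/
Low-mid: /ɛ/ ~ /ɜ/ ~ /ʌ/
Low: only /a/ (front); no back partner.
So /a/ is the unpaired segment.

/a/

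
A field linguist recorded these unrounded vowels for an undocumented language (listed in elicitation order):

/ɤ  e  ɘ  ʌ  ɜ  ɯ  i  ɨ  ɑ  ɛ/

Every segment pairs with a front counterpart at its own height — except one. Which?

High: /i/ ~ /ɨ/ ~ /ɯ/
High-mid: /e/ ~ /ɘ/ ~ /ɤ/
Low-mid: /ɛ/ ~ /ɜ/ ~ /ʌ/
Low: only /ɑ/ (back); no front partner.
So /ɑ/ is the unpaired segment.

/ɑ/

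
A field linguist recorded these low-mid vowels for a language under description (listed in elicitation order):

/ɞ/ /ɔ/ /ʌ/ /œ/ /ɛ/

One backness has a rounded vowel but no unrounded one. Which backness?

central

front: unrounded /ɛ/, rounded /œ/.
central: unrounded —, rounded /ɞ/.
back: unrounded /ʌ/, rounded /ɔ/.
Every backness has an unrounded member except central, where /ɜ/ would be expected.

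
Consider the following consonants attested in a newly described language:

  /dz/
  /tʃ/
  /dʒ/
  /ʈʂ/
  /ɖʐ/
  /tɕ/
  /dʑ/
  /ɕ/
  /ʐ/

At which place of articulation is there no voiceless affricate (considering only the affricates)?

alveolar

alveolar: voiceless —, voiced /dz/.
postalveolar: voiceless /tʃ/, voiced /dʒ/.
retroflex: voiceless /ʈʂ/, voiced /ɖʐ/.
alveolo-palatal: voiceless /tɕ/, voiced /dʑ/.
Every place of articulation has a voiceless member except alveolar, where /ts/ would be expected.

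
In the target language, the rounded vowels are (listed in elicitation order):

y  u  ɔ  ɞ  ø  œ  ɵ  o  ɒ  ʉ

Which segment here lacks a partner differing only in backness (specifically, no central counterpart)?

/ɒ/

High: /y/ ~ /ʉ/ ~ /u/
High-mid: /ø/ ~ /ɵ/ ~ /o/
Low-mid: /œ/ ~ /ɞ/ ~ /ɔ/
Low: only /ɒ/ (back); no central partner.
So /ɒ/ is the unpaired segment.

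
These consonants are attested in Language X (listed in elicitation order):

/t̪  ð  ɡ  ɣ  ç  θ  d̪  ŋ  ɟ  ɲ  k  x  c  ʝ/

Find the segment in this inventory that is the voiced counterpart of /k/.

/ɡ/

/k/ is a voiceless velar stop.
The voiced counterpart is a voiced velar stop — in this inventory, /ɡ/.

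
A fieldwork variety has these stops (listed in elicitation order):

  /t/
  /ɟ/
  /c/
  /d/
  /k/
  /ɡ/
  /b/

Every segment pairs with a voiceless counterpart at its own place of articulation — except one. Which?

/b/

Alveolar: /t/ ~ /d/
Palatal: /c/ ~ /ɟ/
Velar: /k/ ~ /ɡ/
Bilabial: only /b/ (voiced); no voiceless partner.
So /b/ is the unpaired segment.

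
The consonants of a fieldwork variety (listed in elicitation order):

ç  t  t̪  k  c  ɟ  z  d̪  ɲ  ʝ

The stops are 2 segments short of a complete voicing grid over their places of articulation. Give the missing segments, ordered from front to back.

/d/, /ɡ/

place of articulation  voiceless  voiced  
dental            t̪        d̪      
alveolar          t         —       
palatal           c         ɟ       
velar             k         —       
Gaps, from front to back: alveolar lacks voiced (/d/); velar lacks voiced (/ɡ/).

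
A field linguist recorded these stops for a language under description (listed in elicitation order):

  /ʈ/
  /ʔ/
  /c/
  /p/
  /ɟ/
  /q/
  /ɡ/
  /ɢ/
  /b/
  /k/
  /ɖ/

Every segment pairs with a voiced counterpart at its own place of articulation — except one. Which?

Bilabial: /p/ ~ /b/
Retroflex: /ʈ/ ~ /ɖ/
Palatal: /c/ ~ /ɟ/
Velar: /k/ ~ /ɡ/
Uvular: /q/ ~ /ɢ/
Glottal: only /ʔ/ (voiceless); no voiced partner.
So /ʔ/ is the unpaired segment.

/ʔ/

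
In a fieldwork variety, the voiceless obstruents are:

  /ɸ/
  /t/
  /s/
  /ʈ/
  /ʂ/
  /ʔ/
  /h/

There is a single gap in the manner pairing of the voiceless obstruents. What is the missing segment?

Stop: /t/ (alveolar), /ʈ/ (retroflex), /ʔ/ (glottal).
Fricative: /ɸ/ (bilabial), /s/ (alveolar), /ʂ/ (retroflex), /h/ (glottal).
The bilabial row has no stop member, so the gap is the bilabial stop /p/.

/p/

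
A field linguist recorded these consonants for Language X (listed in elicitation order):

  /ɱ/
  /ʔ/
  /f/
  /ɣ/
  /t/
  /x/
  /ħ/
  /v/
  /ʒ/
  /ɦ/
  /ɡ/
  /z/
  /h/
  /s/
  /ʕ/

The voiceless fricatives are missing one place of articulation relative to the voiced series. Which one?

place of articulation  voiceless  voiced  
labiodental       f         v       
alveolar          s         z       
postalveolar      —         ʒ       
velar             x         ɣ       
pharyngeal        ħ         ʕ       
glottal           h         ɦ       
Every place of articulation has a voiceless member except postalveolar, where /ʃ/ would be expected.

postalveolar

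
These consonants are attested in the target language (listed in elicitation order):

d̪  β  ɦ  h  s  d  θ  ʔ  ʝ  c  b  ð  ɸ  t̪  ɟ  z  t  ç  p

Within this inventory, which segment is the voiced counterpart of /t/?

/t/ is a voiceless alveolar stop.
The voiced counterpart is a voiced alveolar stop — in this inventory, /d/.

/d/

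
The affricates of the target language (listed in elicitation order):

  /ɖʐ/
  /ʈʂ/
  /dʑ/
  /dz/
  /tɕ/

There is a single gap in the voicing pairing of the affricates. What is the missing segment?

Voiceless: /ʈʂ/ (retroflex), /tɕ/ (alveolo-palatal).
Voiced: /dz/ (alveolar), /ɖʐ/ (retroflex), /dʑ/ (alveolo-palatal).
The alveolar row has no voiceless member, so the gap is the voiceless alveolar affricate /ts/.

/ts/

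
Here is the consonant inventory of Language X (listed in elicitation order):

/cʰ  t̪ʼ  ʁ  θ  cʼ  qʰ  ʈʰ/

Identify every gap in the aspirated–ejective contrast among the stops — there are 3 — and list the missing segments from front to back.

/t̪ʰ/, /ʈʼ/, /qʼ/

place of articulation  aspirated  ejective
dental            —         t̪ʼ     
retroflex         ʈʰ        —       
palatal           cʰ        cʼ      
uvular            qʰ        —       
Gaps, from front to back: dental lacks aspirated (/t̪ʰ/); retroflex lacks ejective (/ʈʼ/); uvular lacks ejective (/qʼ/).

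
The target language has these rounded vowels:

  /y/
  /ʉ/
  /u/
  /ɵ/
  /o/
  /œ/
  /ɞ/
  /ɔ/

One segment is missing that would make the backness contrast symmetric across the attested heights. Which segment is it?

height            front     central   back    
high              y         ʉ         u       
high-mid          —         ɵ         o       
low-mid           œ         ɞ         ɔ       
The high-mid row has no front member, so the gap is the high-mid front rounded vowel /ø/.

/ø/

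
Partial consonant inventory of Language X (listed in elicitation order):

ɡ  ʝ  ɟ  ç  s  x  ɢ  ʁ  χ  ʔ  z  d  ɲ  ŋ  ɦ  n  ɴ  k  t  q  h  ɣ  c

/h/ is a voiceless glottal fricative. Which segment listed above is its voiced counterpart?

/ɦ/

The voiced counterpart is a voiced glottal fricative — in this inventory, /ɦ/.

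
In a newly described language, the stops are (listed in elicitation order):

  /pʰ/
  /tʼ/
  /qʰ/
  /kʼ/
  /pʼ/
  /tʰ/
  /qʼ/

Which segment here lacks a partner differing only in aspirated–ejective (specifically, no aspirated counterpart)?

Bilabial: /pʰ/ ~ /pʼ/
Alveolar: /tʰ/ ~ /tʼ/
Uvular: /qʰ/ ~ /qʼ/
Velar: only /kʼ/ (ejective); no aspirated partner.
So /kʼ/ is the unpaired segment.

/kʼ/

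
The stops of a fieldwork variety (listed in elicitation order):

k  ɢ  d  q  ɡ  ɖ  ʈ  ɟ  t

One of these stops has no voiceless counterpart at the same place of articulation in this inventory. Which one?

Alveolar: /t/ ~ /d/
Retroflex: /ʈ/ ~ /ɖ/
Velar: /k/ ~ /ɡ/
Uvular: /q/ ~ /ɢ/
Palatal: only /ɟ/ (voiced); no voiceless partner.
So /ɟ/ is the unpaired segment.

/ɟ/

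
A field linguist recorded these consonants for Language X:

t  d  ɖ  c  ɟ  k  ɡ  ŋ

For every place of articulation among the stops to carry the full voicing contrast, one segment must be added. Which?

Voiceless: /t/ (alveolar), /c/ (palatal), /k/ (velar).
Voiced: /d/ (alveolar), /ɖ/ (retroflex), /ɟ/ (palatal), /ɡ/ (velar).
The retroflex row has no voiceless member, so the gap is the voiceless retroflex stop /ʈ/.

/ʈ/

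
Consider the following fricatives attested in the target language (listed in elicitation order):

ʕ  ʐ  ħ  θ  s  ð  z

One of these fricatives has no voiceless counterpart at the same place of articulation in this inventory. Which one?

/ʐ/

Dental: /θ/ ~ /ð/
Alveolar: /s/ ~ /z/
Pharyngeal: /ħ/ ~ /ʕ/
Retroflex: only /ʐ/ (voiced); no voiceless partner.
So /ʐ/ is the unpaired segment.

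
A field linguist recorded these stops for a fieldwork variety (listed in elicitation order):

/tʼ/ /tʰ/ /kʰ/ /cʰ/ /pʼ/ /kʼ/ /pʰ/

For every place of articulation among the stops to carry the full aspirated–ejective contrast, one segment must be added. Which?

bilabial: aspirated /pʰ/, ejective /pʼ/.
alveolar: aspirated /tʰ/, ejective /tʼ/.
palatal: aspirated /cʰ/, ejective —.
velar: aspirated /kʰ/, ejective /kʼ/.
The palatal row has no ejective member, so the gap is the ejective palatal stop /cʼ/.

/cʼ/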